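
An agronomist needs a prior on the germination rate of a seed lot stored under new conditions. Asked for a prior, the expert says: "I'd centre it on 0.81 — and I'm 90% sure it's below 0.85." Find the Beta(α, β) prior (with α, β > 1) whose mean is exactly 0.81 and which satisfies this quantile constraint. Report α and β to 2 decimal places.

With mean 0.81 fixed, write α = 0.81s, β = 0.19s where s = α+β.
Need P(θ < 0.85) = 0.9 under Beta(0.81s, 0.19s). Normal approximation: (q−m)/√(m(1−m)/s) ≈ z_{0.9} = 1.28, so s ≈ 0.81·0.19·(1.28)²/(0.85−0.81)² = 158.0.
At s = 158.0: P(θ<0.85) ≈ 0.906. Adjusting to match 0.9 gives s ≈ 150.08.
So α = 0.81·150.08 ≈ 121.56, β = 0.19·150.08 ≈ 28.52.

α ≈ 121.56, β ≈ 28.52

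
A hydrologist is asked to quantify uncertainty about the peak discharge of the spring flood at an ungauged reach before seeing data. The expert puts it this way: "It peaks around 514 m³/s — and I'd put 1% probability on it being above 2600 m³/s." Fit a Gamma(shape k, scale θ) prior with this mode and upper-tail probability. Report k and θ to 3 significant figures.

k ≈ 2.49, θ ≈ 346

Gamma(k,θ) with k>1 has mode (k−1)θ, so θ = 514/(k−1).
Need P(X < 2600) = 0.99 with θ tied to k this way. Start at k = 2, θ = 514: P(X<2600) ≈ 0.961.
Too low — raise k to concentrate. Iterating converges to k ≈ 2.49.
Then θ = 514/(2.49−1) ≈ 346.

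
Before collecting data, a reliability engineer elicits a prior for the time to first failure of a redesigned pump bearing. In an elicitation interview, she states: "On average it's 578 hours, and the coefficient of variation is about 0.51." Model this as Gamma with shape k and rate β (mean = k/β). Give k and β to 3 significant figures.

k ≈ 3.84, β ≈ 0.00665

For Gamma(k, rate β): mean = k/β, variance = k/β², so CV = 1/√k.
CV = 0.51, hence k = 1/CV² = 3.84.
Then β = k/mean = 3.84/578 = 0.00665.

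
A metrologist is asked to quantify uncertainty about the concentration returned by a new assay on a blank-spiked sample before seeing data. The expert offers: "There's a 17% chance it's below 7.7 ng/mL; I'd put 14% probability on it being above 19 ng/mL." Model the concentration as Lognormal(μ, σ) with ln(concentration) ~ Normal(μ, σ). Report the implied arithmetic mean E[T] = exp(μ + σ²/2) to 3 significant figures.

E[T] ≈ 13 ng/mL

If T ~ Lognormal(μ,σ) then ln T ~ Normal(μ,σ), so the p-quantile of ln T is μ + z_p·σ.
ln(7.7) = 2.041 and ln(19) = 2.944; z_{0.17} = -0.9542, z_{0.86} = 1.08.
σ = (2.944 − 2.041)/(1.08 − (-0.9542)) = 0.444.
μ = 2.041 − (-0.9542)·0.444 = 2.465.
E[T] = exp(μ + σ²/2) = exp(2.465 + 0.0985) = 13 ng/mL.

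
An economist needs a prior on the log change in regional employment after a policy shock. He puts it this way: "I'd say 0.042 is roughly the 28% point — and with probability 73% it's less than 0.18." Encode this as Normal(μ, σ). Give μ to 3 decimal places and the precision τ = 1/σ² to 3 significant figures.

μ = 0.109, τ = 75.1

The p-quantile of Normal(μ,σ) is μ + z_p·σ, with z_{0.28} = -0.5828 and z_{0.73} = 0.6128.
Eliminate σ: μ = (z₂·x₁ − z₁·x₂)/(z₂ − z₁) = (0.6128·0.042 − (-0.5828)·0.18)/1.196 = 0.109.
Then σ = (x₂ − x₁)/(z₂ − z₁) = (0.18 − 0.042)/1.196 = 0.115.
Precision τ = 1/σ² = 1/0.1154² = 75.1.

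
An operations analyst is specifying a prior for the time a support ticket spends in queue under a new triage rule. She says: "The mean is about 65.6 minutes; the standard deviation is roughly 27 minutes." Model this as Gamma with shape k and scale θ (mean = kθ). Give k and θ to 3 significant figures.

k ≈ 5.9, θ ≈ 11.1

For Gamma(k, scale θ): mean = kθ, variance = kθ², so CV = 1/√k.
CV = SD/mean = 27/65.6 = 0.4116, hence k = 1/CV² = 5.9.
Then θ = mean/k = 65.6/5.9 = 11.1.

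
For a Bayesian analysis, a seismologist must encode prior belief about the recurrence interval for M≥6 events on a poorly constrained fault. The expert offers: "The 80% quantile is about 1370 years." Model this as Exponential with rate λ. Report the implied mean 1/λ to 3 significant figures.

P(T < 1370.0) = 1 − e^(−λ·1370.0) = 0.8, so λ = −ln(1−0.8)/1370.0 = −ln(0.2)/1370.0 = 0.00117.
Mean = 1/λ = 851 years.

mean ≈ 851 years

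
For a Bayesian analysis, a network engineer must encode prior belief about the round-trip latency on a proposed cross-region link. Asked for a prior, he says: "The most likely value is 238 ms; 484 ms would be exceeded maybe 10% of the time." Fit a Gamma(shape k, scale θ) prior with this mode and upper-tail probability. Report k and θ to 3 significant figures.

k ≈ 4.81, θ ≈ 62.5

Gamma(k,θ) with k>1 has mode (k−1)θ, so θ = 238/(k−1).
Need P(X < 484) = 0.9 with θ tied to k this way. Start at k = 2, θ = 238: P(X<484) ≈ 0.603.
Too low — raise k to concentrate. Iterating converges to k ≈ 4.81.
Then θ = 238/(4.81−1) ≈ 62.5.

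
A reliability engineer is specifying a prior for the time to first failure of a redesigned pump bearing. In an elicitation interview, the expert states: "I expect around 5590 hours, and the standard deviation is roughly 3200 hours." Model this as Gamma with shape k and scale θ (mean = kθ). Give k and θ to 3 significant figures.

k ≈ 3.05, θ ≈ 1830

For Gamma(k, scale θ): mean = kθ, variance = kθ², so CV = 1/√k.
CV = SD/mean = 3200/5590 = 0.5725, hence k = 1/CV² = 3.05.
Then θ = mean/k = 5590/3.05 = 1830.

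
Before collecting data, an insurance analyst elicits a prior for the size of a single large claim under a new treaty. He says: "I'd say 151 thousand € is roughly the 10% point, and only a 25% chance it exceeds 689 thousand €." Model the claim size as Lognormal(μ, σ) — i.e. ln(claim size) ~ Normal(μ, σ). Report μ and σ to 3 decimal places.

μ ≈ 6.012, σ ≈ 0.776

If T ~ Lognormal(μ,σ) then ln T ~ Normal(μ,σ), so the p-quantile of ln T is μ + z_p·σ.
ln(151) = 5.017 and ln(689) = 6.535; z_{0.1} = -1.282, z_{0.75} = 0.6745.
σ = (6.535 − 5.017)/(0.6745 − (-1.282)) = 0.776.
μ = 5.017 − (-1.282)·0.776 = 6.012.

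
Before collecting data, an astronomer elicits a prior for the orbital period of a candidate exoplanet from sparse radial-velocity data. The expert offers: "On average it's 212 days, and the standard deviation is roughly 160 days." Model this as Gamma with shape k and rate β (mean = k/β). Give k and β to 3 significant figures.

k ≈ 1.76, β ≈ 0.00828

For Gamma(k, rate β): mean = k/β, variance = k/β², so CV = 1/√k.
CV = SD/mean = 160/212 = 0.7547, hence k = 1/CV² = 1.76.
Then β = k/mean = 1.76/212 = 0.00828.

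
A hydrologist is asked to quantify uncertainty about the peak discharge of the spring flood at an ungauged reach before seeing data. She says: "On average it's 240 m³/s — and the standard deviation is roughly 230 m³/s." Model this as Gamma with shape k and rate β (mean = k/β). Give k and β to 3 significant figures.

k ≈ 1.09, β ≈ 0.00454

For Gamma(k, rate β): mean = k/β, variance = k/β², so CV = 1/√k.
CV = SD/mean = 230/240 = 0.9583, hence k = 1/CV² = 1.09.
Then β = k/mean = 1.09/240 = 0.00454.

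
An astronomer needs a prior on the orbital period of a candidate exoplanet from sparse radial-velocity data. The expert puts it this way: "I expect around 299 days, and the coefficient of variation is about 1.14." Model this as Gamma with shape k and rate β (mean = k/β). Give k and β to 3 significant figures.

For Gamma(k, rate β): mean = k/β, variance = k/β², so CV = 1/√k.
CV = 1.14, hence k = 1/CV² = 0.769.
Then β = k/mean = 0.769/299 = 0.00257.

k ≈ 0.769, β ≈ 0.00257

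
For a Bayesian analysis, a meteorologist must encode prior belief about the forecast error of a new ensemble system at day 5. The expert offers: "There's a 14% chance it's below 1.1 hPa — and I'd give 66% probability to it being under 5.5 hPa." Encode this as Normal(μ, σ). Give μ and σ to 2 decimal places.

μ = 4.28, σ = 2.95

For Normal(μ,σ), the p-quantile is μ + z_p·σ. Here z_{0.14} = -1.08, z_{0.66} = 0.4125.
So 1.1 = μ − 1.08σ and 5.5 = μ + 0.4125σ.
Subtracting: σ = (5.5 − 1.1)/(0.4125 − (-1.08)) = 2.95.
Then μ = 1.1 − (-1.08)·2.95 = 4.28.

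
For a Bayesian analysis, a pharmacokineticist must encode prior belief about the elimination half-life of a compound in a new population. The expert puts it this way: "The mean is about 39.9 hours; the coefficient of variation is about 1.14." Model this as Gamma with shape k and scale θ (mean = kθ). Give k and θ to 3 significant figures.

For Gamma(k, scale θ): mean = kθ, variance = kθ², so CV = 1/√k.
CV = 1.14, hence k = 1/CV² = 0.769.
Then θ = mean/k = 39.9/0.769 = 51.9.

k ≈ 0.769, θ ≈ 51.9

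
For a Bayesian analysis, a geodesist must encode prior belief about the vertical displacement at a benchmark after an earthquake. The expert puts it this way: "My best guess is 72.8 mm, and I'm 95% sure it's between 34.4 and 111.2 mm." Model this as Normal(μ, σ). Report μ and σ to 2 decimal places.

A symmetric 95% interval runs μ ± z·σ with z = 1.96.
Half-width = 38.4, so σ = 38.4/1.96 = 19.59.
μ is the stated best guess, 72.80.

μ = 72.80, σ = 19.59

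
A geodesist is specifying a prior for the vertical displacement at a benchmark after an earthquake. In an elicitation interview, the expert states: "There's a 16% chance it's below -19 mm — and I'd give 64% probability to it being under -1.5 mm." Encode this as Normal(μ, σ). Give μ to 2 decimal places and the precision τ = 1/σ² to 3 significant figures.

μ = -6.14, τ = 0.00598

The p-quantile of Normal(μ,σ) is μ + z_p·σ, with z_{0.16} = -0.9945 and z_{0.64} = 0.3585.
Eliminate σ: μ = (z₂·x₁ − z₁·x₂)/(z₂ − z₁) = (0.3585·-19 − (-0.9945)·-1.5)/1.353 = -6.14.
Then σ = (x₂ − x₁)/(z₂ − z₁) = (-1.5 − -19)/1.353 = 12.94.
Precision τ = 1/σ² = 1/12.94² = 0.00598.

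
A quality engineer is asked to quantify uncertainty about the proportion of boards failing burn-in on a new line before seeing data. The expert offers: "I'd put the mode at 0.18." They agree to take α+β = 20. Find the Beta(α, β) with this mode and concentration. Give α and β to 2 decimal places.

α = 4.24, β = 15.76

For α,β > 1 the Beta mode is (α−1)/(α+β−2). With α+β = 20, the mode is (α−1)/18.
Set (α−1)/18 = 0.18 → α = 1 + 0.18·18 = 4.24.
β = 20 − α = 15.76.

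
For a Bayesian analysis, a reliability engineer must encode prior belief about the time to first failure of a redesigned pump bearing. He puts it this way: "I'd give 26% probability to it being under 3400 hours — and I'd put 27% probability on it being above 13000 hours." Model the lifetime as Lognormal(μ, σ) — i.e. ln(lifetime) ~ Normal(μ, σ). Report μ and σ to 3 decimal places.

If T ~ Lognormal(μ,σ) then ln T ~ Normal(μ,σ), so the p-quantile of ln T is μ + z_p·σ.
ln(3400) = 8.132 and ln(13000) = 9.473; z_{0.26} = -0.6433, z_{0.73} = 0.6128.
σ = (9.473 − 8.132)/(0.6128 − (-0.6433)) = 1.068.
μ = 8.132 − (-0.6433)·1.068 = 8.818.

μ ≈ 8.818, σ ≈ 1.068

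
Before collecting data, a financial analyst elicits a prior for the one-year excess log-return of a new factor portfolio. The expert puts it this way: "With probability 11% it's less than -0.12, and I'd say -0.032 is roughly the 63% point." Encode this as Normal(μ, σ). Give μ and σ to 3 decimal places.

The p-quantile of Normal(μ,σ) is μ + z_p·σ, with z_{0.11} = -1.227 and z_{0.63} = 0.3319.
Eliminate σ: μ = (z₂·x₁ − z₁·x₂)/(z₂ − z₁) = (0.3319·-0.12 − (-1.227)·-0.032)/1.558 = -0.051.
Then σ = (x₂ − x₁)/(z₂ − z₁) = (-0.032 − -0.12)/1.558 = 0.056.

μ = -0.051, σ = 0.056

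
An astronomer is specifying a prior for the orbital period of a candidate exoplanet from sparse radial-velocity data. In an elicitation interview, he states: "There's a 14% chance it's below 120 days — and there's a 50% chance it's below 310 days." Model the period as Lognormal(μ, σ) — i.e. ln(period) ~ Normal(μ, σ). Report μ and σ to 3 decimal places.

μ ≈ 5.737, σ ≈ 0.879

If T ~ Lognormal(μ,σ) then ln T ~ Normal(μ,σ), so the p-quantile of ln T is μ + z_p·σ.
ln(120) = 4.787 and ln(310) = 5.737; z_{0.14} = -1.08, z_{0.5} = 0.
σ = (5.737 − 4.787)/(0 − (-1.08)) = 0.879.
μ = 4.787 − (-1.08)·0.879 = 5.737.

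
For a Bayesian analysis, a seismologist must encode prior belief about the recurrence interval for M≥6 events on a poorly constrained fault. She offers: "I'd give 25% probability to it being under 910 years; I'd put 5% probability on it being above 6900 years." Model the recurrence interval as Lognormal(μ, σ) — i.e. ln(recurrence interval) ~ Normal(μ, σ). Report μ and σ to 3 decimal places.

μ ≈ 7.403, σ ≈ 0.873

If T ~ Lognormal(μ,σ) then ln T ~ Normal(μ,σ), so the p-quantile of ln T is μ + z_p·σ.
ln(910) = 6.813 and ln(6900) = 8.839; z_{0.25} = -0.6745, z_{0.95} = 1.645.
σ = (8.839 − 6.813)/(1.645 − (-0.6745)) = 0.873.
μ = 6.813 − (-0.6745)·0.873 = 7.403.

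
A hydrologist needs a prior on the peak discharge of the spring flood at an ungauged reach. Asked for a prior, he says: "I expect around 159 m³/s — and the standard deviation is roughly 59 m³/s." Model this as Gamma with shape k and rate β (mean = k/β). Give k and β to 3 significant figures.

k ≈ 7.26, β ≈ 0.0457

For Gamma(k, rate β): mean = k/β, variance = k/β², so CV = 1/√k.
CV = SD/mean = 59/159 = 0.3711, hence k = 1/CV² = 7.26.
Then β = k/mean = 7.26/159 = 0.0457.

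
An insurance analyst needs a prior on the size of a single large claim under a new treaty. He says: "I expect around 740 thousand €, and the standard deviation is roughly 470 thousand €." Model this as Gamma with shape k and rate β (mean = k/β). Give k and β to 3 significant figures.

k ≈ 2.48, β ≈ 0.00335

For Gamma(k, rate β): mean = k/β, variance = k/β², so CV = 1/√k.
CV = SD/mean = 470/740 = 0.6351, hence k = 1/CV² = 2.48.
Then β = k/mean = 2.48/740 = 0.00335.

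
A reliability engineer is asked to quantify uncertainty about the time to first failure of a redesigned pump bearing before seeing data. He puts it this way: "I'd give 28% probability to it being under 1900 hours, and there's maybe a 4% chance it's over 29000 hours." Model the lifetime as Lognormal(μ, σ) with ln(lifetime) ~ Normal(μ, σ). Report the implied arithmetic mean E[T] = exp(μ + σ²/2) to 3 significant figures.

If T ~ Lognormal(μ,σ) then ln T ~ Normal(μ,σ), so the p-quantile of ln T is μ + z_p·σ.
ln(1900) = 7.55 and ln(29000) = 10.28; z_{0.28} = -0.5828, z_{0.96} = 1.751.
σ = (10.28 − 7.55)/(1.751 − (-0.5828)) = 1.168.
μ = 7.55 − (-0.5828)·1.168 = 8.230.
E[T] = exp(μ + σ²/2) = exp(8.230 + 0.6821) = 7420 hours.

E[T] ≈ 7420 hours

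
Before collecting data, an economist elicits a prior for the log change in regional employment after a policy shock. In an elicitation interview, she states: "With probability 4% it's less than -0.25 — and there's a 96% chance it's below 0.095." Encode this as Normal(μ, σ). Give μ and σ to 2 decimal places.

The p-quantile of Normal(μ,σ) is μ + z_p·σ, with z_{0.04} = -1.751 and z_{0.96} = 1.751.
Eliminate σ: μ = (z₂·x₁ − z₁·x₂)/(z₂ − z₁) = (1.751·-0.25 − (-1.751)·0.095)/3.501 = -0.08.
Then σ = (x₂ − x₁)/(z₂ − z₁) = (0.095 − -0.25)/3.501 = 0.10.

μ = -0.08, σ = 0.10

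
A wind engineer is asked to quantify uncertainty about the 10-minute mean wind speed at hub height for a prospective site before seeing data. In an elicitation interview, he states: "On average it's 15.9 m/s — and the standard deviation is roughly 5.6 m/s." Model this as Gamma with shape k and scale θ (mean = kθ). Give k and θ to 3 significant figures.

k ≈ 8.06, θ ≈ 1.97

For Gamma(k, scale θ): mean = kθ, variance = kθ², so CV = 1/√k.
CV = SD/mean = 5.6/15.9 = 0.3522, hence k = 1/CV² = 8.06.
Then θ = mean/k = 15.9/8.06 = 1.97.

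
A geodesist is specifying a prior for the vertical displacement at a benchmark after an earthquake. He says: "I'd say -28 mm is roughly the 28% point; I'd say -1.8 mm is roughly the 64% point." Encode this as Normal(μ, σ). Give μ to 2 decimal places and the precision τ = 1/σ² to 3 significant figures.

For Normal(μ,σ), the p-quantile is μ + z_p·σ. Here z_{0.28} = -0.5828, z_{0.64} = 0.3585.
So -28 = μ − 0.5828σ and -1.8 = μ + 0.3585σ.
Subtracting: σ = (-1.8 − -28)/(0.3585 − (-0.5828)) = 27.83.
Then μ = -28 − (-0.5828)·27.83 = -11.78.
Precision τ = 1/σ² = 1/27.83² = 0.00129.

μ = -11.78, τ = 0.00129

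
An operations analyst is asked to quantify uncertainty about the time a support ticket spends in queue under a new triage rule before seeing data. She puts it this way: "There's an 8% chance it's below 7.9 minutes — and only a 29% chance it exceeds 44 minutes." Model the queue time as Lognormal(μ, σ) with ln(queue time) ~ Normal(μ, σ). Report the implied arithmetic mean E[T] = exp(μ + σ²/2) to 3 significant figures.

If T ~ Lognormal(μ,σ) then ln T ~ Normal(μ,σ), so the p-quantile of ln T is μ + z_p·σ.
ln(7.9) = 2.067 and ln(44) = 3.784; z_{0.08} = -1.405, z_{0.71} = 0.5534.
σ = (3.784 − 2.067)/(0.5534 − (-1.405)) = 0.877.
μ = 2.067 − (-1.405)·0.877 = 3.299.
E[T] = exp(μ + σ²/2) = exp(3.299 + 0.3845) = 39.8 minutes.

E[T] ≈ 39.8 minutes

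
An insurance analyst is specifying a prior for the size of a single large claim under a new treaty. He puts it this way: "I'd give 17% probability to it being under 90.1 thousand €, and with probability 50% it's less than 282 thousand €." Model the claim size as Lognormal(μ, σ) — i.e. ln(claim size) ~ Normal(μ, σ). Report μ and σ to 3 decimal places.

If T ~ Lognormal(μ,σ) then ln T ~ Normal(μ,σ), so the p-quantile of ln T is μ + z_p·σ.
ln(90.1) = 4.501 and ln(282) = 5.642; z_{0.17} = -0.9542, z_{0.5} = 0.
σ = (5.642 − 4.501)/(0 − (-0.9542)) = 1.196.
μ = 4.501 − (-0.9542)·1.196 = 5.642.

μ ≈ 5.642, σ ≈ 1.196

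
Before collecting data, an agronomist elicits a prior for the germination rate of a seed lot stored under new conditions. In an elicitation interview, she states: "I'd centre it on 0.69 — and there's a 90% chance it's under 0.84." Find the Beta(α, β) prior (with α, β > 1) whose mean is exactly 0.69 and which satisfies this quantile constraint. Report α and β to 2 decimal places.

α ≈ 9.50, β ≈ 4.27

With mean 0.69 fixed, write α = 0.69s, β = 0.31s where s = α+β.
Need P(θ < 0.84) = 0.9 under Beta(0.69s, 0.31s). Normal approximation: (q−m)/√(m(1−m)/s) ≈ z_{0.9} = 1.28, so s ≈ 0.69·0.31·(1.28)²/(0.84−0.69)² = 15.6.
At s = 15.6: P(θ<0.84) ≈ 0.916. Adjusting to match 0.9 gives s ≈ 13.77.
So α = 0.69·13.77 ≈ 9.50, β = 0.31·13.77 ≈ 4.27.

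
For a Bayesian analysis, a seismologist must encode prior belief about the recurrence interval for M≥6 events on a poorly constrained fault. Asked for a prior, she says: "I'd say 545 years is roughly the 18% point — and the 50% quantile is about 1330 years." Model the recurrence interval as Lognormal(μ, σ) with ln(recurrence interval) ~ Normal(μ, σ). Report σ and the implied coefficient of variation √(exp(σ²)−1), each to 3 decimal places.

σ ≈ 0.975, CV ≈ 1.259

If T ~ Lognormal(μ,σ) then ln T ~ Normal(μ,σ), so the p-quantile of ln T is μ + z_p·σ.
ln(545) = 6.301 and ln(1330) = 7.193; z_{0.18} = -0.9154, z_{0.5} = 0.
σ = (7.193 − 6.301)/(0 − (-0.9154)) = 0.975.
μ = 6.301 − (-0.9154)·0.975 = 7.193.
CV = √(exp(σ²)−1) = √(exp(0.9499)−1) = 1.259.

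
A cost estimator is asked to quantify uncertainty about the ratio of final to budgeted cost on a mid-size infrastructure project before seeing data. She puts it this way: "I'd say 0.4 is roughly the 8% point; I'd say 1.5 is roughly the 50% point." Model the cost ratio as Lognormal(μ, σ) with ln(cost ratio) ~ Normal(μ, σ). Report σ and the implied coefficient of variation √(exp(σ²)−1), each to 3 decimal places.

If T ~ Lognormal(μ,σ) then ln T ~ Normal(μ,σ), so the p-quantile of ln T is μ + z_p·σ.
ln(0.4) = -0.9163 and ln(1.5) = 0.4055; z_{0.08} = -1.405, z_{0.5} = 0.
σ = (0.4055 − -0.9163)/(0 − (-1.405)) = 0.941.
μ = -0.9163 − (-1.405)·0.941 = 0.405.
CV = √(exp(σ²)−1) = √(exp(0.8849)−1) = 1.193.

σ ≈ 0.941, CV ≈ 1.193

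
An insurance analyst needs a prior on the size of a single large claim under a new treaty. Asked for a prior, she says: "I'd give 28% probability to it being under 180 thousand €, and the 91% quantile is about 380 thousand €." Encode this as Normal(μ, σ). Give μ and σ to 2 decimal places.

The p-quantile of Normal(μ,σ) is μ + z_p·σ, with z_{0.28} = -0.5828 and z_{0.91} = 1.341.
Eliminate σ: μ = (z₂·x₁ − z₁·x₂)/(z₂ − z₁) = (1.341·180 − (-0.5828)·380)/1.924 = 240.60.
Then σ = (x₂ − x₁)/(z₂ − z₁) = (380 − 180)/1.924 = 103.97.

μ = 240.60, σ = 103.97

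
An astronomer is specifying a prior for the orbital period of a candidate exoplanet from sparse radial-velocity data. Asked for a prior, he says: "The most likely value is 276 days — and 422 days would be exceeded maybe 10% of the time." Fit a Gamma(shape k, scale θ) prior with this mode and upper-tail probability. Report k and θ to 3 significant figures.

k ≈ 11.3, θ ≈ 26.7

Gamma(k,θ) with k>1 has mode (k−1)θ, so θ = 276/(k−1).
Need P(X < 422) = 0.9 with θ tied to k this way. Start at k = 2, θ = 276: P(X<422) ≈ 0.452.
Too low — raise k to concentrate. Iterating converges to k ≈ 11.3.
Then θ = 276/(11.3−1) ≈ 26.7.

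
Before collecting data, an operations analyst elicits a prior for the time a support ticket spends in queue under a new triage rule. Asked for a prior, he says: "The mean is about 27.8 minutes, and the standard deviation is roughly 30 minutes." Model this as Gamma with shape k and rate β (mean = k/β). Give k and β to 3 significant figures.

k ≈ 0.859, β ≈ 0.0309

For Gamma(k, rate β): mean = k/β, variance = k/β², so CV = 1/√k.
CV = SD/mean = 30/27.8 = 1.079, hence k = 1/CV² = 0.859.
Then β = k/mean = 0.859/27.8 = 0.0309.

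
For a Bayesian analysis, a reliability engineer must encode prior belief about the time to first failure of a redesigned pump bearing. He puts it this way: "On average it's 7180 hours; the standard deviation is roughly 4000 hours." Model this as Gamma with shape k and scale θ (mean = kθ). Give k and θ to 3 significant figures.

For Gamma(k, scale θ): mean = kθ, variance = kθ², so CV = 1/√k.
CV = SD/mean = 4000/7180 = 0.5571, hence k = 1/CV² = 3.22.
Then θ = mean/k = 7180/3.22 = 2230.

k ≈ 3.22, θ ≈ 2230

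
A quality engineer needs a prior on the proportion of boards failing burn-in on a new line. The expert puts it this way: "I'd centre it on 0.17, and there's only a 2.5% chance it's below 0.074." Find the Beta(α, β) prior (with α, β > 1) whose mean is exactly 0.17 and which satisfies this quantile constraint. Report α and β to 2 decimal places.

With mean 0.17 fixed, write α = 0.17s, β = 0.83s where s = α+β.
Need P(θ < 0.074) = 0.025 under Beta(0.17s, 0.83s). Normal approximation: (q−m)/√(m(1−m)/s) ≈ z_{0.025} = -1.96, so s ≈ 0.17·0.83·(-1.96)²/(0.074−0.17)² = 58.8.
At s = 58.8: P(θ<0.074) ≈ 0.009. Adjusting to match 0.025 gives s ≈ 42.21.
So α = 0.17·42.21 ≈ 7.18, β = 0.83·42.21 ≈ 35.04.

α ≈ 7.18, β ≈ 35.04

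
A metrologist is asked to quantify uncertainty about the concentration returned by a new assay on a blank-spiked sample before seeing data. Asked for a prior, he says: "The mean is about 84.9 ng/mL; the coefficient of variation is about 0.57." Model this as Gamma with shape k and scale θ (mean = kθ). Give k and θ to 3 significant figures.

For Gamma(k, scale θ): mean = kθ, variance = kθ², so CV = 1/√k.
CV = 0.57, hence k = 1/CV² = 3.08.
Then θ = mean/k = 84.9/3.08 = 27.6.

k ≈ 3.08, θ ≈ 27.6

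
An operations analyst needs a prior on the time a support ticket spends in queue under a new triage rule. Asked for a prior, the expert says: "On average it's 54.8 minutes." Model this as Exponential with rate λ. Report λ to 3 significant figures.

λ ≈ 0.0182

Exponential mean = 1/λ, so λ = 1/54.8 = 0.0182.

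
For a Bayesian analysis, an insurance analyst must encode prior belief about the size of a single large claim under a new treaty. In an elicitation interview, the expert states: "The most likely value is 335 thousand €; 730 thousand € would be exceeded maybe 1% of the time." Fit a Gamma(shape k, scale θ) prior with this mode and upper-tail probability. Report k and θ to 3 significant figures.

Gamma(k,θ) with k>1 has mode (k−1)θ, so θ = 335/(k−1).
Need P(X < 730) = 0.99 with θ tied to k this way. Start at k = 2, θ = 335: P(X<730) ≈ 0.640.
Too low — raise k to concentrate. Iterating converges to k ≈ 8.96.
Then θ = 335/(8.96−1) ≈ 42.1.

k ≈ 8.96, θ ≈ 42.1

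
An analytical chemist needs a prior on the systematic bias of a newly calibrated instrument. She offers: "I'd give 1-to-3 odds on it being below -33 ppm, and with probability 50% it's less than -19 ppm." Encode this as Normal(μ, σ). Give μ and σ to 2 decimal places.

μ = -19.00, σ = 20.76

For Normal(μ,σ), the p-quantile is μ + z_p·σ. Here z_{0.25} = -0.6745, z_{0.5} = 0.
So -33 = μ − 0.6745σ and -19 = μ + 0σ.
Subtracting: σ = (-19 − -33)/(0 − (-0.6745)) = 20.76.
Then μ = -33 − (-0.6745)·20.76 = -19.00.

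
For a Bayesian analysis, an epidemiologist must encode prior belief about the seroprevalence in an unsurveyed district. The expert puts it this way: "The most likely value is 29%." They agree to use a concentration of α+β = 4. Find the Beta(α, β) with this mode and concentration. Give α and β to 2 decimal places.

For α,β > 1 the Beta mode is (α−1)/(α+β−2). With α+β = 4, the mode is (α−1)/2.
Set (α−1)/2 = 0.29 → α = 1 + 0.29·2 = 1.58.
β = 4 − α = 2.42.

α = 1.58, β = 2.42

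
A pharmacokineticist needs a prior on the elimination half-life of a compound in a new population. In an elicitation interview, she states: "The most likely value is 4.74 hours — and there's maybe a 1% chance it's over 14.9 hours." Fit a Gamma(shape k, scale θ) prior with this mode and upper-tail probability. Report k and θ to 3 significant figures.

k ≈ 4.39, θ ≈ 1.4

Gamma(k,θ) with k>1 has mode (k−1)θ, so θ = 4.74/(k−1).
Need P(X < 14.9) = 0.99 with θ tied to k this way. Start at k = 2, θ = 4.74: P(X<14.9) ≈ 0.821.
Too low — raise k to concentrate. Iterating converges to k ≈ 4.39.
Then θ = 4.74/(4.39−1) ≈ 1.4.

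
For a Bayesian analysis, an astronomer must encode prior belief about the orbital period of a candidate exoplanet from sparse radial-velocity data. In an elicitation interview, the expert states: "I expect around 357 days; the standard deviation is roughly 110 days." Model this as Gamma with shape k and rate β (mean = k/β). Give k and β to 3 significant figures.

k ≈ 10.5, β ≈ 0.0295

For Gamma(k, rate β): mean = k/β, variance = k/β², so CV = 1/√k.
CV = SD/mean = 110/357 = 0.3081, hence k = 1/CV² = 10.5.
Then β = k/mean = 10.5/357 = 0.0295.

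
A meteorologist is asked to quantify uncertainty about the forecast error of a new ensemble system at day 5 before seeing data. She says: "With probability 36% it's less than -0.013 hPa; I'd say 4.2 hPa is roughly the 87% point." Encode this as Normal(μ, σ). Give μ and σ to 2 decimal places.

μ = 1.00, σ = 2.84

The p-quantile of Normal(μ,σ) is μ + z_p·σ, with z_{0.36} = -0.3585 and z_{0.87} = 1.126.
Eliminate σ: μ = (z₂·x₁ − z₁·x₂)/(z₂ − z₁) = (1.126·-0.013 − (-0.3585)·4.2)/1.485 = 1.00.
Then σ = (x₂ − x₁)/(z₂ − z₁) = (4.2 − -0.013)/1.485 = 2.84.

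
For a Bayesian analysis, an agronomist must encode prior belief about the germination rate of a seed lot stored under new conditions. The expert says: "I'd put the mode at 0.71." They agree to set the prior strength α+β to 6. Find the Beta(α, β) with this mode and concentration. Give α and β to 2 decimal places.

For α,β > 1 the Beta mode is (α−1)/(α+β−2). With α+β = 6, the mode is (α−1)/4.
Set (α−1)/4 = 0.71 → α = 1 + 0.71·4 = 3.84.
β = 6 − α = 2.16.

α = 3.84, β = 2.16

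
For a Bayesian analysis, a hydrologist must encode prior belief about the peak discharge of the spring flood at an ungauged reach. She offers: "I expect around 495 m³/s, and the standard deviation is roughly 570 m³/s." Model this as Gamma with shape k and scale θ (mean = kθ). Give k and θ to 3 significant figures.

For Gamma(k, scale θ): mean = kθ, variance = kθ², so CV = 1/√k.
CV = SD/mean = 570/495 = 1.152, hence k = 1/CV² = 0.754.
Then θ = mean/k = 495/0.754 = 656.

k ≈ 0.754, θ ≈ 656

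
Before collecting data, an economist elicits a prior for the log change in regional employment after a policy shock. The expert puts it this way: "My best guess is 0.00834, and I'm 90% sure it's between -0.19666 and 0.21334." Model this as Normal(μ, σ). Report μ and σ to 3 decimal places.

μ = 0.008, σ = 0.125

A symmetric 90% interval runs μ ± z·σ with z = 1.645.
Half-width = 0.205, so σ = 0.205/1.645 = 0.125.
μ is the stated best guess, 0.008.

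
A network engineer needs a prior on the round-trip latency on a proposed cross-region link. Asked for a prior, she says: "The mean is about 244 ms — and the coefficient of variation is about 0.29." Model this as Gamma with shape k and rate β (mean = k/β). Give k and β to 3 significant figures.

For Gamma(k, rate β): mean = k/β, variance = k/β², so CV = 1/√k.
CV = 0.29, hence k = 1/CV² = 11.9.
Then β = k/mean = 11.9/244 = 0.0487.

k ≈ 11.9, β ≈ 0.0487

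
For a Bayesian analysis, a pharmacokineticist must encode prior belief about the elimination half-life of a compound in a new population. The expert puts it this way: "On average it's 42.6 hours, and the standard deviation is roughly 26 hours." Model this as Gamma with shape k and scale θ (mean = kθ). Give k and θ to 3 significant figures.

For Gamma(k, scale θ): mean = kθ, variance = kθ², so CV = 1/√k.
CV = SD/mean = 26/42.6 = 0.6103, hence k = 1/CV² = 2.68.
Then θ = mean/k = 42.6/2.68 = 15.9.

k ≈ 2.68, θ ≈ 15.9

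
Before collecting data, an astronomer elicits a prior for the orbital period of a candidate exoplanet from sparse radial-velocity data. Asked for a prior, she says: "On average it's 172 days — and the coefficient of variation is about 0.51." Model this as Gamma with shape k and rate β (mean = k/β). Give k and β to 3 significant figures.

k ≈ 3.84, β ≈ 0.0224

For Gamma(k, rate β): mean = k/β, variance = k/β², so CV = 1/√k.
CV = 0.51, hence k = 1/CV² = 3.84.
Then β = k/mean = 3.84/172 = 0.0224.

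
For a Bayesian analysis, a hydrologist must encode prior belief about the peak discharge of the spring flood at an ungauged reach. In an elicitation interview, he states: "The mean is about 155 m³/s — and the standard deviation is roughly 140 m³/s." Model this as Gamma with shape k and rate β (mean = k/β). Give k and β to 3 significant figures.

For Gamma(k, rate β): mean = k/β, variance = k/β², so CV = 1/√k.
CV = SD/mean = 140/155 = 0.9032, hence k = 1/CV² = 1.23.
Then β = k/mean = 1.23/155 = 0.00791.

k ≈ 1.23, β ≈ 0.00791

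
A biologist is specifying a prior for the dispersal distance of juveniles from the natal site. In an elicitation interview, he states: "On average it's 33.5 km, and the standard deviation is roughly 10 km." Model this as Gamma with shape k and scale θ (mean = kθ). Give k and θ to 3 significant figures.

For Gamma(k, scale θ): mean = kθ, variance = kθ², so CV = 1/√k.
CV = SD/mean = 10/33.5 = 0.2985, hence k = 1/CV² = 11.2.
Then θ = mean/k = 33.5/11.2 = 2.99.

k ≈ 11.2, θ ≈ 2.99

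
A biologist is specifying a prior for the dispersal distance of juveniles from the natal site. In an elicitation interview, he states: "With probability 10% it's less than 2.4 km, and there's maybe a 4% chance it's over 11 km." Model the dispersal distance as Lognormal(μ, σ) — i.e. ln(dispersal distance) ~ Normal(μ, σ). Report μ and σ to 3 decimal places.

μ ≈ 1.519, σ ≈ 0.502

If T ~ Lognormal(μ,σ) then ln T ~ Normal(μ,σ), so the p-quantile of ln T is μ + z_p·σ.
ln(2.4) = 0.8755 and ln(11) = 2.398; z_{0.1} = -1.282, z_{0.96} = 1.751.
σ = (2.398 − 0.8755)/(1.751 − (-1.282)) = 0.502.
μ = 0.8755 − (-1.282)·0.502 = 1.519.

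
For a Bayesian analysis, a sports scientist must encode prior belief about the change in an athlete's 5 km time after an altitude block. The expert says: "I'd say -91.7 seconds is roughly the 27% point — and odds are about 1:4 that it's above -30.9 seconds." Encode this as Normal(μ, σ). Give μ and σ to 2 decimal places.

For Normal(μ,σ), the p-quantile is μ + z_p·σ. Here z_{0.27} = -0.6128, z_{0.8} = 0.8416.
So -91.7 = μ − 0.6128σ and -30.9 = μ + 0.8416σ.
Subtracting: σ = (-30.9 − -91.7)/(0.8416 − (-0.6128)) = 41.80.
Then μ = -91.7 − (-0.6128)·41.80 = -66.08.

μ = -66.08, σ = 41.80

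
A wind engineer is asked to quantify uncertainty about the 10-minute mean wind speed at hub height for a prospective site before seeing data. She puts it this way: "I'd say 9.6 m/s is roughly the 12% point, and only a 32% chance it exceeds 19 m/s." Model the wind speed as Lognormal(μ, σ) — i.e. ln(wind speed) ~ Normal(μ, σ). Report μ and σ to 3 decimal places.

If T ~ Lognormal(μ,σ) then ln T ~ Normal(μ,σ), so the p-quantile of ln T is μ + z_p·σ.
ln(9.6) = 2.262 and ln(19) = 2.944; z_{0.12} = -1.175, z_{0.68} = 0.4677.
σ = (2.944 − 2.262)/(0.4677 − (-1.175)) = 0.416.
μ = 2.262 − (-1.175)·0.416 = 2.750.

μ ≈ 2.750, σ ≈ 0.416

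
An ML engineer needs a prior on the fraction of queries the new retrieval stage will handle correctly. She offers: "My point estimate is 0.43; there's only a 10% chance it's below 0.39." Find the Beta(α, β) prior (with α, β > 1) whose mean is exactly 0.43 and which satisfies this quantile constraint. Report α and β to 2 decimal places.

α ≈ 107.39, β ≈ 142.35

With mean 0.43 fixed, write α = 0.43s, β = 0.57s where s = α+β.
Need P(θ < 0.39) = 0.1 under Beta(0.43s, 0.57s). Normal approximation: (q−m)/√(m(1−m)/s) ≈ z_{0.1} = -1.28, so s ≈ 0.43·0.57·(-1.28)²/(0.39−0.43)² = 251.6.
At s = 251.6: P(θ<0.39) ≈ 0.099. Adjusting to match 0.1 gives s ≈ 249.73.
So α = 0.43·249.73 ≈ 107.39, β = 0.57·249.73 ≈ 142.35.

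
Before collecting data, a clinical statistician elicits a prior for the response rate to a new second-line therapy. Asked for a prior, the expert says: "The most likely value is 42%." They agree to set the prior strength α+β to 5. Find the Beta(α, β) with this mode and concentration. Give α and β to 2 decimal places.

α = 2.26, β = 2.74

For α,β > 1 the Beta mode is (α−1)/(α+β−2). With α+β = 5, the mode is (α−1)/3.
Set (α−1)/3 = 0.42 → α = 1 + 0.42·3 = 2.26.
β = 5 − α = 2.74.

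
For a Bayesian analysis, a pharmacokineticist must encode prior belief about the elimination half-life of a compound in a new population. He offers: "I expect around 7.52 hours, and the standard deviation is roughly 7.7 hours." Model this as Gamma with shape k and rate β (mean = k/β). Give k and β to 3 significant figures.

For Gamma(k, rate β): mean = k/β, variance = k/β², so CV = 1/√k.
CV = SD/mean = 7.7/7.52 = 1.024, hence k = 1/CV² = 0.954.
Then β = k/mean = 0.954/7.52 = 0.127.

k ≈ 0.954, β ≈ 0.127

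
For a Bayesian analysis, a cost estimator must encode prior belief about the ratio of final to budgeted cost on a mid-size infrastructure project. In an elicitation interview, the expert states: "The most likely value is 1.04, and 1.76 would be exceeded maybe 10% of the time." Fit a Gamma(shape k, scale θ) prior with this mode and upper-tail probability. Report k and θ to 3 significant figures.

Gamma(k,θ) with k>1 has mode (k−1)θ, so θ = 1.04/(k−1).
Need P(X < 1.76) = 0.9 with θ tied to k this way. Start at k = 2, θ = 1.04: P(X<1.76) ≈ 0.504.
Too low — raise k to concentrate. Iterating converges to k ≈ 7.84.
Then θ = 1.04/(7.84−1) ≈ 0.152.

k ≈ 7.84, θ ≈ 0.152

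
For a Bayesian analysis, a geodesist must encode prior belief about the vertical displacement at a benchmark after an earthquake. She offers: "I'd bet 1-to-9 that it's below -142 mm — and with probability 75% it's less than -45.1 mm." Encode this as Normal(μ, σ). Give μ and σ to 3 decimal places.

The p-quantile of Normal(μ,σ) is μ + z_p·σ, with z_{0.1} = -1.282 and z_{0.75} = 0.6745.
Eliminate σ: μ = (z₂·x₁ − z₁·x₂)/(z₂ − z₁) = (0.6745·-142 − (-1.282)·-45.1)/1.956 = -78.513.
Then σ = (x₂ − x₁)/(z₂ − z₁) = (-45.1 − -142)/1.956 = 49.539.

μ = -78.513, σ = 49.539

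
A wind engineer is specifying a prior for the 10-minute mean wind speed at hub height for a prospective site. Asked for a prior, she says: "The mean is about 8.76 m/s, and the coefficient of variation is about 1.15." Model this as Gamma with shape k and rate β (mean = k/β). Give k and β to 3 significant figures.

For Gamma(k, rate β): mean = k/β, variance = k/β², so CV = 1/√k.
CV = 1.15, hence k = 1/CV² = 0.756.
Then β = k/mean = 0.756/8.76 = 0.0863.

k ≈ 0.756, β ≈ 0.0863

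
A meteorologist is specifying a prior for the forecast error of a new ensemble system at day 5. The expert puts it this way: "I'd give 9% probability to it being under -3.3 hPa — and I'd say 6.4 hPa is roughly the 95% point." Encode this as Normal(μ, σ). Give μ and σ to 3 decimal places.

μ = 1.056, σ = 3.249

For Normal(μ,σ), the p-quantile is μ + z_p·σ. Here z_{0.09} = -1.341, z_{0.95} = 1.645.
So -3.3 = μ − 1.341σ and 6.4 = μ + 1.645σ.
Subtracting: σ = (6.4 − -3.3)/(1.645 − (-1.341)) = 3.249.
Then μ = -3.3 − (-1.341)·3.249 = 1.056.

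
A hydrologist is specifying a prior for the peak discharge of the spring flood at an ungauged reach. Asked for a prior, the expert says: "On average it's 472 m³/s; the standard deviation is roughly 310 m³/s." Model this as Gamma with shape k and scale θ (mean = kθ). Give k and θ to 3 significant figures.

k ≈ 2.32, θ ≈ 204

For Gamma(k, scale θ): mean = kθ, variance = kθ², so CV = 1/√k.
CV = SD/mean = 310/472 = 0.6568, hence k = 1/CV² = 2.32.
Then θ = mean/k = 472/2.32 = 204.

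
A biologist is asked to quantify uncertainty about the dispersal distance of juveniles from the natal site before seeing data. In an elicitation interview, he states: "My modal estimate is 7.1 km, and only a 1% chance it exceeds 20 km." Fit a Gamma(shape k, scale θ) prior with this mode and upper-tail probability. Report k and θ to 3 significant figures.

Gamma(k,θ) with k>1 has mode (k−1)θ, so θ = 7.1/(k−1).
Need P(X < 20) = 0.99 with θ tied to k this way. Start at k = 2, θ = 7.1: P(X<20) ≈ 0.772.
Too low — raise k to concentrate. Iterating converges to k ≈ 5.26.
Then θ = 7.1/(5.26−1) ≈ 1.67.

k ≈ 5.26, θ ≈ 1.67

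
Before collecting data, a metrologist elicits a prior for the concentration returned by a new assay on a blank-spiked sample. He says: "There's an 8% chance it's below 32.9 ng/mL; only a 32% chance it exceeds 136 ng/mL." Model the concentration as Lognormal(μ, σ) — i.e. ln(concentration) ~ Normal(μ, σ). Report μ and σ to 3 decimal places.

If T ~ Lognormal(μ,σ) then ln T ~ Normal(μ,σ), so the p-quantile of ln T is μ + z_p·σ.
ln(32.9) = 3.493 and ln(136) = 4.913; z_{0.08} = -1.405, z_{0.68} = 0.4677.
σ = (4.913 − 3.493)/(0.4677 − (-1.405)) = 0.758.
μ = 3.493 − (-1.405)·0.758 = 4.558.

μ ≈ 4.558, σ ≈ 0.758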